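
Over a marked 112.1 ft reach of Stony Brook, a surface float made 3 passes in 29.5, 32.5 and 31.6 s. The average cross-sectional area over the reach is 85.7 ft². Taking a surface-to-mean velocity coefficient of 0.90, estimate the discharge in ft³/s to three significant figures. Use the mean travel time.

277 ft³/s

t̄ = (29.5 + 32.5 + 31.6) / 3 = 31.2 s
v_surface = L / t̄ = 112.1 / 31.2 = 3.593 ft/s
v_mean = 0.90 × 3.593 = 3.234 ft/s
Q = A × v_mean = 85.7 × 3.234 = 277.1 ft³/s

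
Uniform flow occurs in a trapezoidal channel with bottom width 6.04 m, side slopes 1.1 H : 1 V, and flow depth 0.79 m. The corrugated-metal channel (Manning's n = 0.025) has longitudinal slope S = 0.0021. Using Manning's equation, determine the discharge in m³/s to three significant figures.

A = (b + z·y)·y = (6.04 + 1.1×0.79)×0.79 = 5.458 m²
P = b + 2y√(1+z²) = 6.04 + 2×0.79×√(1+1.1²) = 8.389 m
R = A/P = 5.458/8.389 = 0.6506 m
Q = (1/n)·A·R^(2/3)·S^(1/2) = (1/0.025) × 5.458 × 0.6506^(2/3) × 0.0021^(1/2) = 7.512 m³/s

7.51 m³/s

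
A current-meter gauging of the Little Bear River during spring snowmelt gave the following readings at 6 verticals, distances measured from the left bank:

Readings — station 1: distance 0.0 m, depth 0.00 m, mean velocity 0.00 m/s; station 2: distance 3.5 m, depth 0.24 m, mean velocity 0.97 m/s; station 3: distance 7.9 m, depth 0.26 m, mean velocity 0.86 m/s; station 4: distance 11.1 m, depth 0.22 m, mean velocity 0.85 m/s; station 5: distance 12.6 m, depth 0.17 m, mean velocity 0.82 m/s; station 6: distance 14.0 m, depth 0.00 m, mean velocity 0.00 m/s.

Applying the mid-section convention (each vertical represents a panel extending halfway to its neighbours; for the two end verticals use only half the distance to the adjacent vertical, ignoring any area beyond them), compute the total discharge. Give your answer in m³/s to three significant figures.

2.41 m³/s

w_2 = (7.9 − 0.0)/2 = 3.95 m; q_2 = 0.97 × 0.24 × 3.95 = 0.9196 m³/s
w_3 = (11.1 − 3.5)/2 = 3.8 m; q_3 = 0.86 × 0.26 × 3.8 = 0.8497 m³/s
w_4 = (12.6 − 7.9)/2 = 2.35 m; q_4 = 0.85 × 0.22 × 2.35 = 0.4395 m³/s
w_5 = (14.0 − 11.1)/2 = 1.45 m; q_5 = 0.82 × 0.17 × 1.45 = 0.2021 m³/s
Stations 1, 6 contribute zero (depth or velocity is 0).
Q = Σ qᵢ = 2.411 m³/s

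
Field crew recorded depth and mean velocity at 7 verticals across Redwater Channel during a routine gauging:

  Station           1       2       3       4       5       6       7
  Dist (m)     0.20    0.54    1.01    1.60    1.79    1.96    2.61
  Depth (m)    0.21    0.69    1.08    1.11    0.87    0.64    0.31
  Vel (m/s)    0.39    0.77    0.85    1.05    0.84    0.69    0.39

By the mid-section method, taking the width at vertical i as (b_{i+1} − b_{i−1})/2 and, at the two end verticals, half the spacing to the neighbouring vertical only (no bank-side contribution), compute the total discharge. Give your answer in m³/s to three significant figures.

1.52 m³/s

w_1 = (0.54 − 0.20)/2 = 0.17 m; q_1 = 0.39 × 0.21 × 0.17 = 0.01392 m³/s
w_2 = (1.01 − 0.20)/2 = 0.405 m; q_2 = 0.77 × 0.69 × 0.405 = 0.2152 m³/s
w_3 = (1.60 − 0.54)/2 = 0.53 m; q_3 = 0.85 × 1.08 × 0.53 = 0.4865 m³/s
w_4 = (1.79 − 1.01)/2 = 0.39 m; q_4 = 1.05 × 1.11 × 0.39 = 0.4545 m³/s
w_5 = (1.96 − 1.60)/2 = 0.18 m; q_5 = 0.84 × 0.87 × 0.18 = 0.1315 m³/s
w_6 = (2.61 − 1.79)/2 = 0.41 m; q_6 = 0.69 × 0.64 × 0.41 = 0.1811 m³/s
w_7 = (2.61 − 1.96)/2 = 0.325 m; q_7 = 0.39 × 0.31 × 0.325 = 0.03929 m³/s
Q = Σ qᵢ = 1.522 m³/s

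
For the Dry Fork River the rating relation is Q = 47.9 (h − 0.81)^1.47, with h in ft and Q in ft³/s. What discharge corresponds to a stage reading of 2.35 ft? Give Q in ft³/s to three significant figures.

Q = 47.9 × (2.35 − 0.81)^1.47 = 47.9 × 1.54^1.47 = 90.36 ft³/s

90.4 ft³/s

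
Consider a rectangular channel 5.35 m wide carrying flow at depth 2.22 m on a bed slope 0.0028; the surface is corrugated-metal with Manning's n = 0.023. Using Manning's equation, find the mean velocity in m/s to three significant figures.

2.62 m/s

A = b·y = 5.35 × 2.22 = 11.88 m²
P = b + 2y = 5.35 + 2×2.22 = 9.790 m
R = A/P = 11.88/9.790 = 1.213 m
Q = (1/n)·A·R^(2/3)·S^(1/2) = (1/0.023) × 11.88 × 1.213^(2/3) × 0.0028^(1/2) = 31.08 m³/s
V = Q/A = 31.08/11.88 = 2.617 m/s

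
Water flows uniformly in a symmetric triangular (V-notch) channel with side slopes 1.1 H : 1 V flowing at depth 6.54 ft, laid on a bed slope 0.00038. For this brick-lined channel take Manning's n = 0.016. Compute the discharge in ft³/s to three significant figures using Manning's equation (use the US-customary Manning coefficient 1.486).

A = z·y² = 1.1×6.54² = 47.05 ft²
P = 2y√(1+z²) = 2×6.54×√(1+1.1²) = 19.44 ft
R = A/P = 47.05/19.44 = 2.420 ft
Q = (1.486/n)·A·R^(2/3)·S^(1/2) = (1.486/0.016) × 47.05 × 2.420^(2/3) × 0.00038^(1/2) = 153.5 ft³/s

154 ft³/s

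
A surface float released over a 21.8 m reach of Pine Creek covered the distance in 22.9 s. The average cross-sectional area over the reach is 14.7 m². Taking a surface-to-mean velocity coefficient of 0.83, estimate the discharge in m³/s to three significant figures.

v_surface = L / t̄ = 21.8 / 22.9 = 0.9520 m/s
v_mean = 0.83 × 0.9520 = 0.7901 m/s
Q = A × v_mean = 14.7 × 0.7901 = 11.61 m³/s

11.6 m³/s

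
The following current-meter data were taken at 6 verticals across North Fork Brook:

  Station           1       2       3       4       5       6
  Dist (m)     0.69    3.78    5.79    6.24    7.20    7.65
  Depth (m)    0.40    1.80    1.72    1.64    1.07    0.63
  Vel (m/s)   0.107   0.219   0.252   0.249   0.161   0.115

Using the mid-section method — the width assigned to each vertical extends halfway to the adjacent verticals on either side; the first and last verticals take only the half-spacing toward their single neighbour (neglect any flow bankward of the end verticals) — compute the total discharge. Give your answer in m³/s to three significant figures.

w_1 = (3.78 − 0.69)/2 = 1.545 m; q_1 = 0.107 × 0.40 × 1.545 = 0.06613 m³/s
w_2 = (5.79 − 0.69)/2 = 2.55 m; q_2 = 0.219 × 1.80 × 2.55 = 1.005 m³/s
w_3 = (6.24 − 3.78)/2 = 1.23 m; q_3 = 0.252 × 1.72 × 1.23 = 0.5331 m³/s
w_4 = (7.20 − 5.79)/2 = 0.705 m; q_4 = 0.249 × 1.64 × 0.705 = 0.2879 m³/s
w_5 = (7.65 − 6.24)/2 = 0.705 m; q_5 = 0.161 × 1.07 × 0.705 = 0.1215 m³/s
w_6 = (7.65 − 7.20)/2 = 0.225 m; q_6 = 0.115 × 0.63 × 0.225 = 0.01630 m³/s
Q = Σ qᵢ = 2.030 m³/s

2.03 m³/s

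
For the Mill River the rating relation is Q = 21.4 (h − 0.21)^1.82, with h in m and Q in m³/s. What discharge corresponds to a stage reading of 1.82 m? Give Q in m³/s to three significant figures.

Q = 21.4 × (1.82 − 0.21)^1.82 = 21.4 × 1.61^1.82 = 50.91 m³/s

50.9 m³/s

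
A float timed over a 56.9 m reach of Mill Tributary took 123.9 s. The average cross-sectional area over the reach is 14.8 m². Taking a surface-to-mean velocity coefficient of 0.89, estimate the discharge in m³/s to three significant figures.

v_surface = L / t̄ = 56.9 / 123.9 = 0.4592 m/s
v_mean = 0.89 × 0.4592 = 0.4087 m/s
Q = A × v_mean = 14.8 × 0.4087 = 6.049 m³/s

6.05 m³/s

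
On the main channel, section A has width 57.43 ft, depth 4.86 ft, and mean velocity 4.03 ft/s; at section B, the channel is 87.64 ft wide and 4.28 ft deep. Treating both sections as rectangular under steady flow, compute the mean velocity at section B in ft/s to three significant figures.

3.00 ft/s

Q = A₁V₁ = (57.43×4.86) × 4.03 = 1125 ft³/s
A₂ = 87.64 × 4.28 = 375.1 ft²
V₂ = Q/A₂ = 1125/375.1 = 2.999 ft/s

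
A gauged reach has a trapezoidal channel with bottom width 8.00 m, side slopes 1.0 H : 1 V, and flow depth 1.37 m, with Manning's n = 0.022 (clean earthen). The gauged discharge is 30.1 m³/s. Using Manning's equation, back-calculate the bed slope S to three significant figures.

0.00240

A = (b + z·y)·y = (8.00 + 1.0×1.37)×1.37 = 12.84 m²
P = b + 2y√(1+z²) = 8.00 + 2×1.37×√(1+1.0²) = 11.87 m
R = A/P = 12.84/11.87 = 1.081 m
S = (Q·n / (1·A·R^(2/3)))² = (30.1×0.022 / (1×12.84×1.053))² = 0.002399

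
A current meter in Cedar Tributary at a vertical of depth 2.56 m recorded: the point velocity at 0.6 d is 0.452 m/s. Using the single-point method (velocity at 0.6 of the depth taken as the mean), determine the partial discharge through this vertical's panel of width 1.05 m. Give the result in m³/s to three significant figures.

1.21 m³/s

v̄ = v₀.₆ = 0.452 m/s
q = v̄ × d × w = 0.4520 × 2.56 × 1.05 = 1.215 m³/s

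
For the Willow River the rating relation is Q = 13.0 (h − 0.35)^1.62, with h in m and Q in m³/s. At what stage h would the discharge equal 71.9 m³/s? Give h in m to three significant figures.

h − h₀ = (Q/C)^(1/b) = (71.9/13.0)^(1/1.62) = 2.874 m
h = 0.35 + 2.874 = 3.224 m

3.22 m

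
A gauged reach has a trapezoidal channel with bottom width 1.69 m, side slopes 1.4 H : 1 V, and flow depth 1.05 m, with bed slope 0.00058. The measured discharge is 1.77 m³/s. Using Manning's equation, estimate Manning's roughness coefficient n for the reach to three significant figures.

A = (b + z·y)·y = (1.69 + 1.4×1.05)×1.05 = 3.318 m²
P = b + 2y√(1+z²) = 1.69 + 2×1.05×√(1+1.4²) = 5.303 m
R = A/P = 3.318/5.303 = 0.6257 m
n = (1/Q)·A·R^(2/3)·S^(1/2) = (1/1.77) × 3.318 × 0.7315 × 0.02408 = 0.03303

0.0330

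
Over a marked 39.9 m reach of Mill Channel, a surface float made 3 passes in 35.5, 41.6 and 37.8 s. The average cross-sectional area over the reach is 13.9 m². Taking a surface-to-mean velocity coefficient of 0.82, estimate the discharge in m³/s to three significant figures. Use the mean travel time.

t̄ = (35.5 + 41.6 + 37.8) / 3 = 38.3 s
v_surface = L / t̄ = 39.9 / 38.3 = 1.042 m/s
v_mean = 0.82 × 1.042 = 0.8543 m/s
Q = A × v_mean = 13.9 × 0.8543 = 11.87 m³/s

11.9 m³/s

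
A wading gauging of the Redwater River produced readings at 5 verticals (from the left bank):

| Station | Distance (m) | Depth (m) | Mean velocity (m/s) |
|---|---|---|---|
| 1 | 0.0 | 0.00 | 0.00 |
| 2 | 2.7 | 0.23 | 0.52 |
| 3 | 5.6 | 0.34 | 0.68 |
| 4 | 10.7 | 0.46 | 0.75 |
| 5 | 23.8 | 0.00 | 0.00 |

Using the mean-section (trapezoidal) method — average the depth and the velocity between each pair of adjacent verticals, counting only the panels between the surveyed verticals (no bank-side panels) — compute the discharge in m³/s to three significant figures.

Panel 1-2: Δb = 2.7 m, d̄ = (0.00+0.23)/2 = 0.115, v̄ = (0.00+0.52)/2 = 0.26 → q = 2.7×0.115×0.26 = 0.08073 m³/s
Panel 2-3: Δb = 2.9 m, d̄ = (0.23+0.34)/2 = 0.285, v̄ = (0.52+0.68)/2 = 0.6 → q = 2.9×0.285×0.6 = 0.4959 m³/s
Panel 3-4: Δb = 5.1 m, d̄ = (0.34+0.46)/2 = 0.4, v̄ = (0.68+0.75)/2 = 0.715 → q = 5.1×0.4×0.715 = 1.459 m³/s
Panel 4-5: Δb = 13.1 m, d̄ = (0.46+0.00)/2 = 0.23, v̄ = (0.75+0.00)/2 = 0.375 → q = 13.1×0.23×0.375 = 1.130 m³/s
Q = Σ q = 3.165 m³/s

3.17 m³/s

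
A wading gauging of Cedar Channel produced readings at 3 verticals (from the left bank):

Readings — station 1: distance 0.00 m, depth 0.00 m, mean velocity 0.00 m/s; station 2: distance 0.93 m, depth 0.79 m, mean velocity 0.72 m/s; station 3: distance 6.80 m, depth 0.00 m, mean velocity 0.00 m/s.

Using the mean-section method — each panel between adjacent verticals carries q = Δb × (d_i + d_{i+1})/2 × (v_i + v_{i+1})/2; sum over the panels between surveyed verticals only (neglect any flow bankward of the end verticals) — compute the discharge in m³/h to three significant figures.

Panel 1-2: Δb = 0.93 m, d̄ = (0.00+0.79)/2 = 0.395, v̄ = (0.00+0.72)/2 = 0.36 → q = 0.93×0.395×0.36 = 0.1322 m³/s
Panel 2-3: Δb = 5.87 m, d̄ = (0.79+0.00)/2 = 0.395, v̄ = (0.72+0.00)/2 = 0.36 → q = 5.87×0.395×0.36 = 0.8347 m³/s
Q = Σ q = 0.9670 m³/s
= 0.9670 × 3600 = 3481 m³/h

3480 m³/h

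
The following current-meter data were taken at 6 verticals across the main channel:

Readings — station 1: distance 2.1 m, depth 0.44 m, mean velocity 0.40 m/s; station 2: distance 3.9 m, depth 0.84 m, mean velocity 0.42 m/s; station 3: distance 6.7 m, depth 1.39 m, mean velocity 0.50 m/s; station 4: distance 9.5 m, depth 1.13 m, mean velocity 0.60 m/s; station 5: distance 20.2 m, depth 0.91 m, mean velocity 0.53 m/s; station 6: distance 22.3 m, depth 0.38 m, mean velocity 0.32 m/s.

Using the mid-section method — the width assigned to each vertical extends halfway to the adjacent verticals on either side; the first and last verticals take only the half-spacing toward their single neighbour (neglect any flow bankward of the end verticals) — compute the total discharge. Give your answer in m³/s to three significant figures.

w_1 = (3.9 − 2.1)/2 = 0.9 m; q_1 = 0.40 × 0.44 × 0.9 = 0.1584 m³/s
w_2 = (6.7 − 2.1)/2 = 2.3 m; q_2 = 0.42 × 0.84 × 2.3 = 0.8114 m³/s
w_3 = (9.5 − 3.9)/2 = 2.8 m; q_3 = 0.50 × 1.39 × 2.8 = 1.946 m³/s
w_4 = (20.2 − 6.7)/2 = 6.75 m; q_4 = 0.60 × 1.13 × 6.75 = 4.577 m³/s
w_5 = (22.3 − 9.5)/2 = 6.4 m; q_5 = 0.53 × 0.91 × 6.4 = 3.087 m³/s
w_6 = (22.3 − 20.2)/2 = 1.05 m; q_6 = 0.32 × 0.38 × 1.05 = 0.1277 m³/s
Q = Σ qᵢ = 10.71 m³/s

10.7 m³/s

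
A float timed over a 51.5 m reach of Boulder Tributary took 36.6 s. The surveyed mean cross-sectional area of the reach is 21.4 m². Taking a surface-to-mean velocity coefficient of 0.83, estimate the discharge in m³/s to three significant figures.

25.0 m³/s

v_surface = L / t̄ = 51.5 / 36.6 = 1.407 m/s
v_mean = 0.83 × 1.407 = 1.168 m/s
Q = A × v_mean = 21.4 × 1.168 = 24.99 m³/s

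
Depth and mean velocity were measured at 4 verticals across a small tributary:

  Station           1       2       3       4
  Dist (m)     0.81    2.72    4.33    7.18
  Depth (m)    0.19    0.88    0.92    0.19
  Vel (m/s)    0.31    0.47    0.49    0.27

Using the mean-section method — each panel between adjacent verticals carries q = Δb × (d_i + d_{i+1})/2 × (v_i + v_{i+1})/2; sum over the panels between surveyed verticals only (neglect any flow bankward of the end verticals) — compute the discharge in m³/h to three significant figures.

6100 m³/h

Panel 1-2: Δb = 1.91 m, d̄ = (0.19+0.88)/2 = 0.535, v̄ = (0.31+0.47)/2 = 0.39 → q = 1.91×0.535×0.39 = 0.3985 m³/s
Panel 2-3: Δb = 1.61 m, d̄ = (0.88+0.92)/2 = 0.9, v̄ = (0.47+0.49)/2 = 0.48 → q = 1.61×0.9×0.48 = 0.6955 m³/s
Panel 3-4: Δb = 2.85 m, d̄ = (0.92+0.19)/2 = 0.555, v̄ = (0.49+0.27)/2 = 0.38 → q = 2.85×0.555×0.38 = 0.6011 m³/s
Q = Σ q = 1.695 m³/s
= 1.695 × 3600 = 6102 m³/h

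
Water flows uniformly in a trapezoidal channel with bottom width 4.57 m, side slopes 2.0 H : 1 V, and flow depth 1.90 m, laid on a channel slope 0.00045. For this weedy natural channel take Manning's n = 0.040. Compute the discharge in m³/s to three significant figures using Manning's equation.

9.61 m³/s

A = (b + z·y)·y = (4.57 + 2.0×1.90)×1.90 = 15.90 m²
P = b + 2y√(1+z²) = 4.57 + 2×1.90×√(1+2.0²) = 13.07 m
R = A/P = 15.90/13.07 = 1.217 m
Q = (1/n)·A·R^(2/3)·S^(1/2) = (1/0.040) × 15.90 × 1.217^(2/3) × 0.00045^(1/2) = 9.614 m³/s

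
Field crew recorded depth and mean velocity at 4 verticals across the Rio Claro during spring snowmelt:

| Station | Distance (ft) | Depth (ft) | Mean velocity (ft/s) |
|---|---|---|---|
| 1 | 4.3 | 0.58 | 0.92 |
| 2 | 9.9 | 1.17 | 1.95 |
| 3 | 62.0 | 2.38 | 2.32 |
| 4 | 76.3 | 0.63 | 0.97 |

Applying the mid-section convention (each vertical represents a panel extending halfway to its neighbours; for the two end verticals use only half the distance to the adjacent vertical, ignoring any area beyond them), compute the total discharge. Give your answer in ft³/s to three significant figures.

w_1 = (9.9 − 4.3)/2 = 2.8 ft; q_1 = 0.92 × 0.58 × 2.8 = 1.494 ft³/s
w_2 = (62.0 − 4.3)/2 = 28.85 ft; q_2 = 1.95 × 1.17 × 28.85 = 65.82 ft³/s
w_3 = (76.3 − 9.9)/2 = 33.2 ft; q_3 = 2.32 × 2.38 × 33.2 = 183.3 ft³/s
w_4 = (76.3 − 62.0)/2 = 7.15 ft; q_4 = 0.97 × 0.63 × 7.15 = 4.369 ft³/s
Q = Σ qᵢ = 255.0 ft³/s

255 ft³/s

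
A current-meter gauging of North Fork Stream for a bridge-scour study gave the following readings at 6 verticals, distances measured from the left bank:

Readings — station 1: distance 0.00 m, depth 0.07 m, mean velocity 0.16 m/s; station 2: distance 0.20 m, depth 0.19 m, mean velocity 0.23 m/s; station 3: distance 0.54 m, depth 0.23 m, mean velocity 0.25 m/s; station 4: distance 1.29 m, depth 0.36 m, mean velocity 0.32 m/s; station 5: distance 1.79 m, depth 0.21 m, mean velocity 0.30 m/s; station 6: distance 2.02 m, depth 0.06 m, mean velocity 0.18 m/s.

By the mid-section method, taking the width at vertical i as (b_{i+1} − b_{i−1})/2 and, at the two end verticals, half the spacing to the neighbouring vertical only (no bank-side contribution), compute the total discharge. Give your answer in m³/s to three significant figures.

0.140 m³/s

w_1 = (0.20 − 0.00)/2 = 0.1 m; q_1 = 0.16 × 0.07 × 0.1 = 0.001120 m³/s
w_2 = (0.54 − 0.00)/2 = 0.27 m; q_2 = 0.23 × 0.19 × 0.27 = 0.01180 m³/s
w_3 = (1.29 − 0.20)/2 = 0.545 m; q_3 = 0.25 × 0.23 × 0.545 = 0.03134 m³/s
w_4 = (1.79 − 0.54)/2 = 0.625 m; q_4 = 0.32 × 0.36 × 0.625 = 0.07200 m³/s
w_5 = (2.02 − 1.29)/2 = 0.365 m; q_5 = 0.30 × 0.21 × 0.365 = 0.02300 m³/s
w_6 = (2.02 − 1.79)/2 = 0.115 m; q_6 = 0.18 × 0.06 × 0.115 = 0.001242 m³/s
Q = Σ qᵢ = 0.1405 m³/s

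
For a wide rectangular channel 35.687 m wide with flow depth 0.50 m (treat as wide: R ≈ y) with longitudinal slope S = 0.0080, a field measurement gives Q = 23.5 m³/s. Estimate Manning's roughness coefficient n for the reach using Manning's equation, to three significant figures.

0.0428

A = b·y = 35.687 × 0.50 = 17.84 m²
Wide channel: R ≈ y = 0.50 m
n = (1/Q)·A·R^(2/3)·S^(1/2) = (1/23.5) × 17.84 × 0.6300 × 0.08944 = 0.04278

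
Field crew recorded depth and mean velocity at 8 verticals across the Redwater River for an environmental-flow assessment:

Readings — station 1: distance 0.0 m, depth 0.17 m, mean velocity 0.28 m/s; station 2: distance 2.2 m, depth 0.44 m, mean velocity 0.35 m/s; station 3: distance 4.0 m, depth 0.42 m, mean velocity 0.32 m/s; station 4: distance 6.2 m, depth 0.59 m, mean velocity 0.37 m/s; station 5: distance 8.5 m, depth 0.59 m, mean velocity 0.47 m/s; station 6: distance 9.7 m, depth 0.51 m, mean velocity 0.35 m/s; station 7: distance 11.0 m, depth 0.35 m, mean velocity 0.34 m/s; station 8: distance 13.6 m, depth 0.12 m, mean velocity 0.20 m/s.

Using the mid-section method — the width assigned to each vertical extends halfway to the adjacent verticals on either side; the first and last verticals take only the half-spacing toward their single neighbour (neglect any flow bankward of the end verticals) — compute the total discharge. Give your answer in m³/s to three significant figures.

w_1 = (2.2 − 0.0)/2 = 1.1 m; q_1 = 0.28 × 0.17 × 1.1 = 0.05236 m³/s
w_2 = (4.0 − 0.0)/2 = 2 m; q_2 = 0.35 × 0.44 × 2 = 0.3080 m³/s
w_3 = (6.2 − 2.2)/2 = 2 m; q_3 = 0.32 × 0.42 × 2 = 0.2688 m³/s
w_4 = (8.5 − 4.0)/2 = 2.25 m; q_4 = 0.37 × 0.59 × 2.25 = 0.4912 m³/s
w_5 = (9.7 − 6.2)/2 = 1.75 m; q_5 = 0.47 × 0.59 × 1.75 = 0.4853 m³/s
w_6 = (11.0 − 8.5)/2 = 1.25 m; q_6 = 0.35 × 0.51 × 1.25 = 0.2231 m³/s
w_7 = (13.6 − 9.7)/2 = 1.95 m; q_7 = 0.34 × 0.35 × 1.95 = 0.2321 m³/s
w_8 = (13.6 − 11.0)/2 = 1.3 m; q_8 = 0.20 × 0.12 × 1.3 = 0.03120 m³/s
Q = Σ qᵢ = 2.092 m³/s

2.09 m³/s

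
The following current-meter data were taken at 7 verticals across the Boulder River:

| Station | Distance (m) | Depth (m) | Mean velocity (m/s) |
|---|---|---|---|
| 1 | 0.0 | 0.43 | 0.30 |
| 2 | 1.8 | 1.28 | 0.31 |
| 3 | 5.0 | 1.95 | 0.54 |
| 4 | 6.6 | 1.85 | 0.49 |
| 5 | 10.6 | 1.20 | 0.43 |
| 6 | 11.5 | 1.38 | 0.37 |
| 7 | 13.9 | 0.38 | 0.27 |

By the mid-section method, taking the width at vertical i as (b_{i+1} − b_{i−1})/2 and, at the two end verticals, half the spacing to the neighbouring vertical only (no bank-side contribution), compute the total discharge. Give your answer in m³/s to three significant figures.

w_1 = (1.8 − 0.0)/2 = 0.9 m; q_1 = 0.30 × 0.43 × 0.9 = 0.1161 m³/s
w_2 = (5.0 − 0.0)/2 = 2.5 m; q_2 = 0.31 × 1.28 × 2.5 = 0.9920 m³/s
w_3 = (6.6 − 1.8)/2 = 2.4 m; q_3 = 0.54 × 1.95 × 2.4 = 2.527 m³/s
w_4 = (10.6 − 5.0)/2 = 2.8 m; q_4 = 0.49 × 1.85 × 2.8 = 2.538 m³/s
w_5 = (11.5 − 6.6)/2 = 2.45 m; q_5 = 0.43 × 1.20 × 2.45 = 1.264 m³/s
w_6 = (13.9 − 10.6)/2 = 1.65 m; q_6 = 0.37 × 1.38 × 1.65 = 0.8425 m³/s
w_7 = (13.9 − 11.5)/2 = 1.2 m; q_7 = 0.27 × 0.38 × 1.2 = 0.1231 m³/s
Q = Σ qᵢ = 8.403 m³/s

8.40 m³/s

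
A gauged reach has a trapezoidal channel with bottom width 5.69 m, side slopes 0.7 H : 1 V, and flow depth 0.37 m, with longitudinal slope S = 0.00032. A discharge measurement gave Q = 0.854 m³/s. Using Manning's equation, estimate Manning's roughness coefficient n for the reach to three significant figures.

A = (b + z·y)·y = (5.69 + 0.7×0.37)×0.37 = 2.201 m²
P = b + 2y√(1+z²) = 5.69 + 2×0.37×√(1+0.7²) = 6.593 m
R = A/P = 2.201/6.593 = 0.3338 m
n = (1/Q)·A·R^(2/3)·S^(1/2) = (1/0.854) × 2.201 × 0.4812 × 0.01789 = 0.02219

0.0222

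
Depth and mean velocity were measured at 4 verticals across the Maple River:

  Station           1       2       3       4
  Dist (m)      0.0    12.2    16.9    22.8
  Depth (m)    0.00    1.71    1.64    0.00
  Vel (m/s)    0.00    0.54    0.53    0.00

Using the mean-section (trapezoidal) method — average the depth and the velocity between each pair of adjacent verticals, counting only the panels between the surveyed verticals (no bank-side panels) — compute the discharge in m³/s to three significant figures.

Panel 1-2: Δb = 12.2 m, d̄ = (0.00+1.71)/2 = 0.855, v̄ = (0.00+0.54)/2 = 0.27 → q = 12.2×0.855×0.27 = 2.816 m³/s
Panel 2-3: Δb = 4.7 m, d̄ = (1.71+1.64)/2 = 1.675, v̄ = (0.54+0.53)/2 = 0.535 → q = 4.7×1.675×0.535 = 4.212 m³/s
Panel 3-4: Δb = 5.9 m, d̄ = (1.64+0.00)/2 = 0.82, v̄ = (0.53+0.00)/2 = 0.265 → q = 5.9×0.82×0.265 = 1.282 m³/s
Q = Σ q = 8.310 m³/s

8.31 m³/s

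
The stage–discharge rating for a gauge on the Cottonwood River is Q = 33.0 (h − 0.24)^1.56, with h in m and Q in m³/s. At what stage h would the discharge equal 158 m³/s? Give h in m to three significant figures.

2.97 m

h − h₀ = (Q/C)^(1/b) = (158/33.0)^(1/1.56) = 2.729 m
h = 0.24 + 2.729 = 2.969 m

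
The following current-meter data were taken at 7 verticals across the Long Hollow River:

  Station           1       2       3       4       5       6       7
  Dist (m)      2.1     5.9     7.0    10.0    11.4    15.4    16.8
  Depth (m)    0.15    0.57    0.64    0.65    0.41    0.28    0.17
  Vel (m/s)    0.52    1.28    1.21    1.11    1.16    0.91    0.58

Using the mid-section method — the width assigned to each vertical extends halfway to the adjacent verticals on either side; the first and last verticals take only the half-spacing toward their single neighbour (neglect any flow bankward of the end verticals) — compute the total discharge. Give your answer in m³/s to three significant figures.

7.15 m³/s

w_1 = (5.9 − 2.1)/2 = 1.9 m; q_1 = 0.52 × 0.15 × 1.9 = 0.1482 m³/s
w_2 = (7.0 − 2.1)/2 = 2.45 m; q_2 = 1.28 × 0.57 × 2.45 = 1.788 m³/s
w_3 = (10.0 − 5.9)/2 = 2.05 m; q_3 = 1.21 × 0.64 × 2.05 = 1.588 m³/s
w_4 = (11.4 − 7.0)/2 = 2.2 m; q_4 = 1.11 × 0.65 × 2.2 = 1.587 m³/s
w_5 = (15.4 − 10.0)/2 = 2.7 m; q_5 = 1.16 × 0.41 × 2.7 = 1.284 m³/s
w_6 = (16.8 − 11.4)/2 = 2.7 m; q_6 = 0.91 × 0.28 × 2.7 = 0.6880 m³/s
w_7 = (16.8 − 15.4)/2 = 0.7 m; q_7 = 0.58 × 0.17 × 0.7 = 0.06902 m³/s
Q = Σ qᵢ = 7.152 m³/s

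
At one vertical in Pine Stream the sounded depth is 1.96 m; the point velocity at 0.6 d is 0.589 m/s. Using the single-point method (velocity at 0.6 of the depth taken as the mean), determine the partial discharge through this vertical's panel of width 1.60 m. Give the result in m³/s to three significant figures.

1.85 m³/s

v̄ = v₀.₆ = 0.589 m/s
q = v̄ × d × w = 0.5890 × 1.96 × 1.60 = 1.847 m³/s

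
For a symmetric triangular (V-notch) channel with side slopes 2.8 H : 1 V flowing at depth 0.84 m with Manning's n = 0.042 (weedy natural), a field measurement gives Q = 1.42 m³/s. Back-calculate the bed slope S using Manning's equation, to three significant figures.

A = z·y² = 2.8×0.84² = 1.976 m²
P = 2y√(1+z²) = 2×0.84×√(1+2.8²) = 4.995 m
R = A/P = 1.976/4.995 = 0.3955 m
S = (Q·n / (1·A·R^(2/3)))² = (1.42×0.042 / (1×1.976×0.5388))² = 0.003139

0.00314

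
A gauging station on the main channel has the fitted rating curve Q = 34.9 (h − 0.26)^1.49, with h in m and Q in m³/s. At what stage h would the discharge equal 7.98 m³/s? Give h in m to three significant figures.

0.631 m

h − h₀ = (Q/C)^(1/b) = (7.98/34.9)^(1/1.49) = 0.3715 m
h = 0.26 + 0.3715 = 0.6315 m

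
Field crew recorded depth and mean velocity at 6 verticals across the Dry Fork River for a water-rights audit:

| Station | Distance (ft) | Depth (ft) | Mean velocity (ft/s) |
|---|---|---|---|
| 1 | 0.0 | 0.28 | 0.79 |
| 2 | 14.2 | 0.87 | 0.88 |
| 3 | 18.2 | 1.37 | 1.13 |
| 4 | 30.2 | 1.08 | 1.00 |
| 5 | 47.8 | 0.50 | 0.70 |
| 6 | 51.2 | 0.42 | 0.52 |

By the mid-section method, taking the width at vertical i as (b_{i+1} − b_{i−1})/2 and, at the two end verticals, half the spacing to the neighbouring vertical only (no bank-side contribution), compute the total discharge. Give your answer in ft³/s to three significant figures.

w_1 = (14.2 − 0.0)/2 = 7.1 ft; q_1 = 0.79 × 0.28 × 7.1 = 1.571 ft³/s
w_2 = (18.2 − 0.0)/2 = 9.1 ft; q_2 = 0.88 × 0.87 × 9.1 = 6.967 ft³/s
w_3 = (30.2 − 14.2)/2 = 8 ft; q_3 = 1.13 × 1.37 × 8 = 12.38 ft³/s
w_4 = (47.8 − 18.2)/2 = 14.8 ft; q_4 = 1.00 × 1.08 × 14.8 = 15.98 ft³/s
w_5 = (51.2 − 30.2)/2 = 10.5 ft; q_5 = 0.70 × 0.50 × 10.5 = 3.675 ft³/s
w_6 = (51.2 − 47.8)/2 = 1.7 ft; q_6 = 0.52 × 0.42 × 1.7 = 0.3713 ft³/s
Q = Σ qᵢ = 40.95 ft³/s

41.0 ft³/s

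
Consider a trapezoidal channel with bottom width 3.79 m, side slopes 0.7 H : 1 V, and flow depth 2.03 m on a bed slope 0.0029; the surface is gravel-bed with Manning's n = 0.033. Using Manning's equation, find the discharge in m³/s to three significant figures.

19.6 m³/s

A = (b + z·y)·y = (3.79 + 0.7×2.03)×2.03 = 10.58 m²
P = b + 2y√(1+z²) = 3.79 + 2×2.03×√(1+0.7²) = 8.746 m
R = A/P = 10.58/8.746 = 1.210 m
Q = (1/n)·A·R^(2/3)·S^(1/2) = (1/0.033) × 10.58 × 1.210^(2/3) × 0.0029^(1/2) = 19.60 m³/s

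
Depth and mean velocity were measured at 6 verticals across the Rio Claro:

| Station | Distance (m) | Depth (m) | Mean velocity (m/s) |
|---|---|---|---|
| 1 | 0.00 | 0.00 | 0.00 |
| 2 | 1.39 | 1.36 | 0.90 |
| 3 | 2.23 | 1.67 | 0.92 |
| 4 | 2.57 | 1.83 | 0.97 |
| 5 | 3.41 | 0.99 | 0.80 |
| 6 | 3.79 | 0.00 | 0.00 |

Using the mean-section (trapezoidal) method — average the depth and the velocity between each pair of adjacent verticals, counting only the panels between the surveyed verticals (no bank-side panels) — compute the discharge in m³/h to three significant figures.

Panel 1-2: Δb = 1.39 m, d̄ = (0.00+1.36)/2 = 0.68, v̄ = (0.00+0.90)/2 = 0.45 → q = 1.39×0.68×0.45 = 0.4253 m³/s
Panel 2-3: Δb = 0.84 m, d̄ = (1.36+1.67)/2 = 1.515, v̄ = (0.90+0.92)/2 = 0.91 → q = 0.84×1.515×0.91 = 1.158 m³/s
Panel 3-4: Δb = 0.34 m, d̄ = (1.67+1.83)/2 = 1.75, v̄ = (0.92+0.97)/2 = 0.945 → q = 0.34×1.75×0.945 = 0.5623 m³/s
Panel 4-5: Δb = 0.84 m, d̄ = (1.83+0.99)/2 = 1.41, v̄ = (0.97+0.80)/2 = 0.885 → q = 0.84×1.41×0.885 = 1.048 m³/s
Panel 5-6: Δb = 0.38 m, d̄ = (0.99+0.00)/2 = 0.495, v̄ = (0.80+0.00)/2 = 0.4 → q = 0.38×0.495×0.4 = 0.07524 m³/s
Q = Σ q = 3.269 m³/s
= 3.269 × 3600 = 11770 m³/h

11800 m³/h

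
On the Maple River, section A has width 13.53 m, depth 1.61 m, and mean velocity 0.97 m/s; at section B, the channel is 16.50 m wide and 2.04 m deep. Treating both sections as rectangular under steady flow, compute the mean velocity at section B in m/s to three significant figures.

0.628 m/s

Q = A₁V₁ = (13.53×1.61) × 0.97 = 21.13 m³/s
A₂ = 16.50 × 2.04 = 33.66 m²
V₂ = Q/A₂ = 21.13/33.66 = 0.6277 m/s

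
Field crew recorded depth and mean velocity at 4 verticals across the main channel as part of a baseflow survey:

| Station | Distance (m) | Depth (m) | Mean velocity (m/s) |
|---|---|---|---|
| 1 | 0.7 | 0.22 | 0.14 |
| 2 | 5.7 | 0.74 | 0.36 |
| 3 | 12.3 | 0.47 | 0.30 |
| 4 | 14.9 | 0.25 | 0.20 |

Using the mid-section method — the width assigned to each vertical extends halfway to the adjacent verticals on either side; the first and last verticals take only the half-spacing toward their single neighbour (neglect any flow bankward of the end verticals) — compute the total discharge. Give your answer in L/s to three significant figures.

2340 L/s

w_1 = (5.7 − 0.7)/2 = 2.5 m; q_1 = 0.14 × 0.22 × 2.5 = 0.07700 m³/s
w_2 = (12.3 − 0.7)/2 = 5.8 m; q_2 = 0.36 × 0.74 × 5.8 = 1.545 m³/s
w_3 = (14.9 − 5.7)/2 = 4.6 m; q_3 = 0.30 × 0.47 × 4.6 = 0.6486 m³/s
w_4 = (14.9 − 12.3)/2 = 1.3 m; q_4 = 0.20 × 0.25 × 1.3 = 0.06500 m³/s
Q = Σ qᵢ = 2.336 m³/s
= 2.336 × 1000 = 2336 L/s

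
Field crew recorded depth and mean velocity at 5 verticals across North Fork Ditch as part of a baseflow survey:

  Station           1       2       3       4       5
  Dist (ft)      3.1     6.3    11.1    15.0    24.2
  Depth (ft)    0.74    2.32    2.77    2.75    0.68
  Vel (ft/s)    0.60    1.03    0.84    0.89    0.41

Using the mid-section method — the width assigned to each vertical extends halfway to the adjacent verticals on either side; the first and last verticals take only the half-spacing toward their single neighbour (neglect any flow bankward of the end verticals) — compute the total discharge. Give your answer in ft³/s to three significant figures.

37.7 ft³/s

w_1 = (6.3 − 3.1)/2 = 1.6 ft; q_1 = 0.60 × 0.74 × 1.6 = 0.7104 ft³/s
w_2 = (11.1 − 3.1)/2 = 4 ft; q_2 = 1.03 × 2.32 × 4 = 9.558 ft³/s
w_3 = (15.0 − 6.3)/2 = 4.35 ft; q_3 = 0.84 × 2.77 × 4.35 = 10.12 ft³/s
w_4 = (24.2 − 11.1)/2 = 6.55 ft; q_4 = 0.89 × 2.75 × 6.55 = 16.03 ft³/s
w_5 = (24.2 − 15.0)/2 = 4.6 ft; q_5 = 0.41 × 0.68 × 4.6 = 1.282 ft³/s
Q = Σ qᵢ = 37.70 ft³/s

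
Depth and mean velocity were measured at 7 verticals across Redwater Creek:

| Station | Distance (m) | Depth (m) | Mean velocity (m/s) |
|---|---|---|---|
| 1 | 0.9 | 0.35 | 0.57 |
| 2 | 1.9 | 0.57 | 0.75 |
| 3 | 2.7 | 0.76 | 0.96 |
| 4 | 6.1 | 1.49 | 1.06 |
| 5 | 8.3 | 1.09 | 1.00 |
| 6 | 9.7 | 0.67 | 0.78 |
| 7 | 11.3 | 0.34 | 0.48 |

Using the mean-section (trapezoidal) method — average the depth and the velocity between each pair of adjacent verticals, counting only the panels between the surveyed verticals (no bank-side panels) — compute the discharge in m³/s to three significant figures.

9.15 m³/s

Panel 1-2: Δb = 1 m, d̄ = (0.35+0.57)/2 = 0.46, v̄ = (0.57+0.75)/2 = 0.66 → q = 1×0.46×0.66 = 0.3036 m³/s
Panel 2-3: Δb = 0.8 m, d̄ = (0.57+0.76)/2 = 0.665, v̄ = (0.75+0.96)/2 = 0.855 → q = 0.8×0.665×0.855 = 0.4549 m³/s
Panel 3-4: Δb = 3.4 m, d̄ = (0.76+1.49)/2 = 1.125, v̄ = (0.96+1.06)/2 = 1.01 → q = 3.4×1.125×1.01 = 3.863 m³/s
Panel 4-5: Δb = 2.2 m, d̄ = (1.49+1.09)/2 = 1.29, v̄ = (1.06+1.00)/2 = 1.03 → q = 2.2×1.29×1.03 = 2.923 m³/s
Panel 5-6: Δb = 1.4 m, d̄ = (1.09+0.67)/2 = 0.88, v̄ = (1.00+0.78)/2 = 0.89 → q = 1.4×0.88×0.89 = 1.096 m³/s
Panel 6-7: Δb = 1.6 m, d̄ = (0.67+0.34)/2 = 0.505, v̄ = (0.78+0.48)/2 = 0.63 → q = 1.6×0.505×0.63 = 0.5090 m³/s
Q = Σ q = 9.150 m³/s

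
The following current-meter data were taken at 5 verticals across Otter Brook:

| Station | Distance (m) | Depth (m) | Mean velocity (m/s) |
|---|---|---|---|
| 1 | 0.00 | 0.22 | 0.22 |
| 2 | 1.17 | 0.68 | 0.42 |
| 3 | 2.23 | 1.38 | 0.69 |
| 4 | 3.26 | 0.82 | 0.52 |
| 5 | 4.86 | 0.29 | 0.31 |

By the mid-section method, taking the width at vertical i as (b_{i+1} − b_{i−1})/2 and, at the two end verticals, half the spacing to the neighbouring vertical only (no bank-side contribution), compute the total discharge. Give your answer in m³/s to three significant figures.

w_1 = (1.17 − 0.00)/2 = 0.585 m; q_1 = 0.22 × 0.22 × 0.585 = 0.02831 m³/s
w_2 = (2.23 − 0.00)/2 = 1.115 m; q_2 = 0.42 × 0.68 × 1.115 = 0.3184 m³/s
w_3 = (3.26 − 1.17)/2 = 1.045 m; q_3 = 0.69 × 1.38 × 1.045 = 0.9950 m³/s
w_4 = (4.86 − 2.23)/2 = 1.315 m; q_4 = 0.52 × 0.82 × 1.315 = 0.5607 m³/s
w_5 = (4.86 − 3.26)/2 = 0.8 m; q_5 = 0.31 × 0.29 × 0.8 = 0.07192 m³/s
Q = Σ qᵢ = 1.974 m³/s

1.97 m³/s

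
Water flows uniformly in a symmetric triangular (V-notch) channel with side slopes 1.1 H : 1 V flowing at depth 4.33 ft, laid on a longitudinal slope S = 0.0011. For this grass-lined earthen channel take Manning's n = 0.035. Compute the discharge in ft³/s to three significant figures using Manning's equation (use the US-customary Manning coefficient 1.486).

A = z·y² = 1.1×4.33² = 20.62 ft²
P = 2y√(1+z²) = 2×4.33×√(1+1.1²) = 12.87 ft
R = A/P = 20.62/12.87 = 1.602 ft
Q = (1.486/n)·A·R^(2/3)·S^(1/2) = (1.486/0.035) × 20.62 × 1.602^(2/3) × 0.0011^(1/2) = 39.76 ft³/s

39.8 ft³/s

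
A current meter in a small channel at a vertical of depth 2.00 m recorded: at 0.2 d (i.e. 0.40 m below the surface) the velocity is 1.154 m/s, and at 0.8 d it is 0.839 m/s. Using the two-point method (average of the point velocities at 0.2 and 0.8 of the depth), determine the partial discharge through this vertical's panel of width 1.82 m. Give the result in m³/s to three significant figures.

3.63 m³/s

v̄ = (1.154 + 0.839) / 2 = 0.9965 m/s
q = v̄ × d × w = 0.9965 × 2.00 × 1.82 = 3.627 m³/s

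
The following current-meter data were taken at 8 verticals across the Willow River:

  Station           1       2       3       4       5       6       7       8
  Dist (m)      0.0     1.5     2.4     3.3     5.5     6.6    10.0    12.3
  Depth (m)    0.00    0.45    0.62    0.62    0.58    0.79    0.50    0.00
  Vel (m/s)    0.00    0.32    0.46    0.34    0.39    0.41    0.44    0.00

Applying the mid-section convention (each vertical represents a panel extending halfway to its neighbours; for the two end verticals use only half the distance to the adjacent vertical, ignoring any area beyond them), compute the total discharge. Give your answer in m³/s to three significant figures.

2.49 m³/s

w_2 = (2.4 − 0.0)/2 = 1.2 m; q_2 = 0.32 × 0.45 × 1.2 = 0.1728 m³/s
w_3 = (3.3 − 1.5)/2 = 0.9 m; q_3 = 0.46 × 0.62 × 0.9 = 0.2567 m³/s
w_4 = (5.5 − 2.4)/2 = 1.55 m; q_4 = 0.34 × 0.62 × 1.55 = 0.3267 m³/s
w_5 = (6.6 − 3.3)/2 = 1.65 m; q_5 = 0.39 × 0.58 × 1.65 = 0.3732 m³/s
w_6 = (10.0 − 5.5)/2 = 2.25 m; q_6 = 0.41 × 0.79 × 2.25 = 0.7288 m³/s
w_7 = (12.3 − 6.6)/2 = 2.85 m; q_7 = 0.44 × 0.50 × 2.85 = 0.6270 m³/s
Stations 1, 8 contribute zero (depth or velocity is 0).
Q = Σ qᵢ = 2.485 m³/s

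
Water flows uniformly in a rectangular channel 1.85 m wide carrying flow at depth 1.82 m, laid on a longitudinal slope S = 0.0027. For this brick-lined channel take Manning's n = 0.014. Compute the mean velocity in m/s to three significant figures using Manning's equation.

A = b·y = 1.85 × 1.82 = 3.367 m²
P = b + 2y = 1.85 + 2×1.82 = 5.490 m
R = A/P = 3.367/5.490 = 0.6133 m
Q = (1/n)·A·R^(2/3)·S^(1/2) = (1/0.014) × 3.367 × 0.6133^(2/3) × 0.0027^(1/2) = 9.021 m³/s
V = Q/A = 9.021/3.367 = 2.679 m/s

2.68 m/s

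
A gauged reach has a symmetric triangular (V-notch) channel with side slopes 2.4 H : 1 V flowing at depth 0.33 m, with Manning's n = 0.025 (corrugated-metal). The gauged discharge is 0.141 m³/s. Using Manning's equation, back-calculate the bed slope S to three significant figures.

A = z·y² = 2.4×0.33² = 0.2614 m²
P = 2y√(1+z²) = 2×0.33×√(1+2.4²) = 1.716 m
R = A/P = 0.2614/1.716 = 0.1523 m
S = (Q·n / (1·A·R^(2/3)))² = (0.141×0.025 / (1×0.2614×0.2852))² = 0.002236

0.00224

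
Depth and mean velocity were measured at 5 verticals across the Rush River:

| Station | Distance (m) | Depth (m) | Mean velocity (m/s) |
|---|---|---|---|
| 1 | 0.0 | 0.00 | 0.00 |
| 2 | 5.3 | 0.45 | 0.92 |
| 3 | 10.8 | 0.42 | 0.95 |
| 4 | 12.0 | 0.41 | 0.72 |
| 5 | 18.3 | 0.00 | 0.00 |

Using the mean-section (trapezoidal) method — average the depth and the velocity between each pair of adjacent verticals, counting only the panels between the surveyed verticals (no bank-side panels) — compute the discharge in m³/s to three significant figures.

3.67 m³/s

Panel 1-2: Δb = 5.3 m, d̄ = (0.00+0.45)/2 = 0.225, v̄ = (0.00+0.92)/2 = 0.46 → q = 5.3×0.225×0.46 = 0.5486 m³/s
Panel 2-3: Δb = 5.5 m, d̄ = (0.45+0.42)/2 = 0.435, v̄ = (0.92+0.95)/2 = 0.935 → q = 5.5×0.435×0.935 = 2.237 m³/s
Panel 3-4: Δb = 1.2 m, d̄ = (0.42+0.41)/2 = 0.415, v̄ = (0.95+0.72)/2 = 0.835 → q = 1.2×0.415×0.835 = 0.4158 m³/s
Panel 4-5: Δb = 6.3 m, d̄ = (0.41+0.00)/2 = 0.205, v̄ = (0.72+0.00)/2 = 0.36 → q = 6.3×0.205×0.36 = 0.4649 m³/s
Q = Σ q = 3.666 m³/s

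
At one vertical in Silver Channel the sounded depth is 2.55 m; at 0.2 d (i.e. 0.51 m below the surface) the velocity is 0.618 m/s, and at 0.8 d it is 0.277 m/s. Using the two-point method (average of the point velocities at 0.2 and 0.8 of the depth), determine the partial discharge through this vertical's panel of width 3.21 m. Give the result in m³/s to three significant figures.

3.66 m³/s

v̄ = (0.618 + 0.277) / 2 = 0.4475 m/s
q = v̄ × d × w = 0.4475 × 2.55 × 3.21 = 3.663 m³/s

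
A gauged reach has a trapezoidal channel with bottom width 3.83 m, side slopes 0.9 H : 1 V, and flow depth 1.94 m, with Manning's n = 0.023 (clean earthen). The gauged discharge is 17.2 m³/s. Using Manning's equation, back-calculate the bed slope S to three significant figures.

A = (b + z·y)·y = (3.83 + 0.9×1.94)×1.94 = 10.82 m²
P = b + 2y√(1+z²) = 3.83 + 2×1.94×√(1+0.9²) = 9.050 m
R = A/P = 10.82/9.050 = 1.195 m
S = (Q·n / (1·A·R^(2/3)))² = (17.2×0.023 / (1×10.82×1.126))² = 0.001054

0.00105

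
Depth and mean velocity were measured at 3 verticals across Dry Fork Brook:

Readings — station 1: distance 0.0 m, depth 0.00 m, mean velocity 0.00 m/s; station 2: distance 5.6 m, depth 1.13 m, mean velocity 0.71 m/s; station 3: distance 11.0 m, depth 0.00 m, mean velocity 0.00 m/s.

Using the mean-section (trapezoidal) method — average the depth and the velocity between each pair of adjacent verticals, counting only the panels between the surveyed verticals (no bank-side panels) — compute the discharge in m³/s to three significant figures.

2.21 m³/s

Panel 1-2: Δb = 5.6 m, d̄ = (0.00+1.13)/2 = 0.565, v̄ = (0.00+0.71)/2 = 0.355 → q = 5.6×0.565×0.355 = 1.123 m³/s
Panel 2-3: Δb = 5.4 m, d̄ = (1.13+0.00)/2 = 0.565, v̄ = (0.71+0.00)/2 = 0.355 → q = 5.4×0.565×0.355 = 1.083 m³/s
Q = Σ q = 2.206 m³/s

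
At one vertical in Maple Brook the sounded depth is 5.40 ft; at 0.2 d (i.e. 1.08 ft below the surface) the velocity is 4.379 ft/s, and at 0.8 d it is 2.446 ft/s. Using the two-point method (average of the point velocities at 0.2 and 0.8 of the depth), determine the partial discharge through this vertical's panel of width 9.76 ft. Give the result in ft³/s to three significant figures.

v̄ = (4.379 + 2.446) / 2 = 3.413 ft/s
q = v̄ × d × w = 3.413 × 5.40 × 9.76 = 179.9 ft³/s

180 ft³/s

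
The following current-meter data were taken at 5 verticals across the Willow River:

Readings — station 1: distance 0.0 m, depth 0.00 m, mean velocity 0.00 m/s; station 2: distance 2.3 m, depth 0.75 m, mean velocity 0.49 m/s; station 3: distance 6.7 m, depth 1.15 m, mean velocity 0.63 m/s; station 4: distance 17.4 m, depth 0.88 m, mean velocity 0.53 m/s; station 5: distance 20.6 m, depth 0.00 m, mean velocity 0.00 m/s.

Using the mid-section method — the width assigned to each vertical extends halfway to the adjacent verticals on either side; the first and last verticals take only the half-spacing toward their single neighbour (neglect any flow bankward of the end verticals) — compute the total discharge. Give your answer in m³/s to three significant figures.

9.94 m³/s

w_2 = (6.7 − 0.0)/2 = 3.35 m; q_2 = 0.49 × 0.75 × 3.35 = 1.231 m³/s
w_3 = (17.4 − 2.3)/2 = 7.55 m; q_3 = 0.63 × 1.15 × 7.55 = 5.470 m³/s
w_4 = (20.6 − 6.7)/2 = 6.95 m; q_4 = 0.53 × 0.88 × 6.95 = 3.241 m³/s
Stations 1, 5 contribute zero (depth or velocity is 0).
Q = Σ qᵢ = 9.943 m³/s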